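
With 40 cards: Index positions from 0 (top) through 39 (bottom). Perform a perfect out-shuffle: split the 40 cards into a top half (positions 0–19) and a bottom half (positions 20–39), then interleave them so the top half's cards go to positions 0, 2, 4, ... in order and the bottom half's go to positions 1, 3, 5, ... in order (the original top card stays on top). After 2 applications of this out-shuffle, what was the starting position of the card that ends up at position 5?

Work backwards from position 5, undoing one out-shuffle at a time:
5 ← 22 ← 11
So the card now at position 5 started at position 11.

11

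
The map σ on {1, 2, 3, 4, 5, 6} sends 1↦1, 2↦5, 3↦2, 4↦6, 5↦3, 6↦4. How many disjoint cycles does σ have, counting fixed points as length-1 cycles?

Cycle decomposition: (1) (2 5 3) (4 6).
3 cycles.

3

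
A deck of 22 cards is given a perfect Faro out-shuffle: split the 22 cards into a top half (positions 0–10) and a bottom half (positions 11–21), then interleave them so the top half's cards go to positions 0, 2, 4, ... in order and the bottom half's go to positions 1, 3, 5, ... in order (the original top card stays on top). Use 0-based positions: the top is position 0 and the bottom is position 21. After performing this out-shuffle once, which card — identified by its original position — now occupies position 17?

Work backwards from position 17, undoing one out-shuffle at a time:
17 ← 19
So the card now at position 17 started at position 19.

19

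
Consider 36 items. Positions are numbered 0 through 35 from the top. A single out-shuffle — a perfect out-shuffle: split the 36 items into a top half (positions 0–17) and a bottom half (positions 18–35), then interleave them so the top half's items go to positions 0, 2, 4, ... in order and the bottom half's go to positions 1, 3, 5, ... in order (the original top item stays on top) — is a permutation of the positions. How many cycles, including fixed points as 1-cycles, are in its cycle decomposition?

7

Trace each unvisited position around until it returns:
(0) (1 2 4 8 16 32 ... len 12) (3 6 12 24 13 26 ... len 12) (5 10 20) (7 14 28 21) (15 30 25) (35)
7 cycles in total.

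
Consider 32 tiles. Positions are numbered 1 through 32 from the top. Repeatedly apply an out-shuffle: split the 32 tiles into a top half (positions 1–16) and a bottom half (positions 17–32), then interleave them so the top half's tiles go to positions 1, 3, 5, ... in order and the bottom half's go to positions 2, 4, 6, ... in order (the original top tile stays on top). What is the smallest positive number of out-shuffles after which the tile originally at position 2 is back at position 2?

5

Follow position 2 under repeated out-shuffles:
2 → 3 → 5 → 9 → 17 → 2
It first returns after 5 out-shuffles.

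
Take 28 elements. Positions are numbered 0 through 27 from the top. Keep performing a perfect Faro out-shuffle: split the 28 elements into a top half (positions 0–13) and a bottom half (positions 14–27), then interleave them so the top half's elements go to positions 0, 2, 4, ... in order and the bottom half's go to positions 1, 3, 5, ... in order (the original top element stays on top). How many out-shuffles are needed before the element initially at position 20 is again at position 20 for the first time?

Follow position 20 under repeated out-shuffles:
20 → 13 → 26 → 25 → 23 → 19 → 11 → 22 → 17 → 7 → 14 → 1 → 2 → 4 → 8 → 16 → 5 → 10 → 20
It first returns after 18 out-shuffles.

18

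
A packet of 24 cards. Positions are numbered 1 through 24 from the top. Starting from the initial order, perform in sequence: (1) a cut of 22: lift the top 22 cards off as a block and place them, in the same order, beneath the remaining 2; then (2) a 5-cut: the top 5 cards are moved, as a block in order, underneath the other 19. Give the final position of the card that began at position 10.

7

Track the card from position 10 forward through each operation:
  after op 1 (cut 22): 10 → 12
  after op 2 (cut 5): 12 → 7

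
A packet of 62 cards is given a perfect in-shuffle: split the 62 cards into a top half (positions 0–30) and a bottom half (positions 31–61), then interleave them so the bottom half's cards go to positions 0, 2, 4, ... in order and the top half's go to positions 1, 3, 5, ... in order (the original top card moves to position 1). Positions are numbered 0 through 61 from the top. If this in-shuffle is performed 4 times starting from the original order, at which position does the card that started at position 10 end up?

Track the card's position through each in-shuffle:
10 → 21 → 43 → 24 → 49

49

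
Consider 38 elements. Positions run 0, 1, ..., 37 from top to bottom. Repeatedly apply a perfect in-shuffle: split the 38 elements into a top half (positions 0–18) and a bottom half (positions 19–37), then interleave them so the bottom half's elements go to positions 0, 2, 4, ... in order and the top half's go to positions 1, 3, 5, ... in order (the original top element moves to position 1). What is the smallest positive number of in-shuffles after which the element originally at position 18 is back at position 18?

Follow position 18 under repeated in-shuffles:
18 → 37 → 36 → 34 → 30 → 22 → 6 → 13 → 27 → 16 → 33 → 28 → 18
It first returns after 12 in-shuffles.

12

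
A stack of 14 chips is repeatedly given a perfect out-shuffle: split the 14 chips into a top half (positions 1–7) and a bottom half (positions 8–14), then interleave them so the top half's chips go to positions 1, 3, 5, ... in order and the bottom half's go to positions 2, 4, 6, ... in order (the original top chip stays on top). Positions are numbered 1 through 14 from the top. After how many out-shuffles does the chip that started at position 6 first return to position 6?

12

Follow position 6 under repeated out-shuffles:
6 → 11 → 8 → 2 → 3 → 5 → 9 → 4 → 7 → 13 → 12 → 10 → 6
It first returns after 12 out-shuffles.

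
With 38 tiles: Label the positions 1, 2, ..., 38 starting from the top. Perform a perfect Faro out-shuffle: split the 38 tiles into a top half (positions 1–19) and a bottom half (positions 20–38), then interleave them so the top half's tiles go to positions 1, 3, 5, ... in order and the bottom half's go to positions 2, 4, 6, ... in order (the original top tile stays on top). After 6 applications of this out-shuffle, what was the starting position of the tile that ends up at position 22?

10

Work backwards from position 22, undoing one out-shuffle at a time:
22 ← 30 ← 34 ← 36 ← 37 ← 19 ← 10
So the tile now at position 22 started at position 10.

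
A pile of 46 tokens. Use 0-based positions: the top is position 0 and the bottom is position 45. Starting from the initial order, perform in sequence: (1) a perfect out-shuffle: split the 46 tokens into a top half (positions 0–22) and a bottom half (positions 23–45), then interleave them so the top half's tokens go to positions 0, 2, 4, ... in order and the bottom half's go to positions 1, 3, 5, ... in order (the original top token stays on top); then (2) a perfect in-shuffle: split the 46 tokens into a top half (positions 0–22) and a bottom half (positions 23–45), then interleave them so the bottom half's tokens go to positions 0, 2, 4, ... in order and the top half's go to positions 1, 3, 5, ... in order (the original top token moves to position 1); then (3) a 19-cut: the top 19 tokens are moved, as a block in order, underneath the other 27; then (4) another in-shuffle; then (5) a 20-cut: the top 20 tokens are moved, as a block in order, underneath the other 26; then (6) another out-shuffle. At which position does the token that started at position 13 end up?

Track the token from position 13 forward through each operation:
  after op 1 (out-shuffle): 13 → 26
  after op 2 (in-shuffle): 26 → 6
  after op 3 (cut 19): 6 → 33
  after op 4 (in-shuffle): 33 → 20
  after op 5 (cut 20): 20 → 0
  after op 6 (out-shuffle): 0 → 0

0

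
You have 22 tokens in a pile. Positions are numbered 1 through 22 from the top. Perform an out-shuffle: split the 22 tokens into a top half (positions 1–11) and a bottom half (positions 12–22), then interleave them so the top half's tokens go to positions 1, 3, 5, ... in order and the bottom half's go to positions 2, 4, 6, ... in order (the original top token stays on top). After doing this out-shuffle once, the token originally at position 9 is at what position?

17

Track the token's position through each out-shuffle:
9 → 17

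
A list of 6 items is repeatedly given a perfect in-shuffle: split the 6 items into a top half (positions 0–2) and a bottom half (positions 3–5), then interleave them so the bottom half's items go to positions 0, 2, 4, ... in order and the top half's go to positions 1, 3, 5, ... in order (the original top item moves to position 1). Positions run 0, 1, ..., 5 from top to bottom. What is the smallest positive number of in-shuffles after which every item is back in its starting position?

The in-shuffle permutes the 6 positions with cycle lengths [3, 3].
Every item is home exactly when every cycle has completed a whole number of laps, i.e. after lcm(3) = 3 in-shuffles.

3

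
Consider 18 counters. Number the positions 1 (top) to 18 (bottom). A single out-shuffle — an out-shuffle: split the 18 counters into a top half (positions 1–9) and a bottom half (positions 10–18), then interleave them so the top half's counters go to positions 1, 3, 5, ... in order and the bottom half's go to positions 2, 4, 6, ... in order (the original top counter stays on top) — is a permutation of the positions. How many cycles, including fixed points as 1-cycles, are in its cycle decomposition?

Trace each unvisited position around until it returns:
(1) (2 3 5 9 17 16 14 10) (4 7 13 8 15 12 6 11) (18)
4 cycles in total.

4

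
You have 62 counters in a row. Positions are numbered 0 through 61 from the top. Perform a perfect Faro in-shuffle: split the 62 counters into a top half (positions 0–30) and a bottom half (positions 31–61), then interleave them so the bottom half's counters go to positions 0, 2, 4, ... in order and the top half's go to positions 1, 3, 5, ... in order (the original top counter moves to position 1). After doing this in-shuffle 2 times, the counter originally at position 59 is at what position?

50

Track the counter's position through each in-shuffle:
59 → 56 → 50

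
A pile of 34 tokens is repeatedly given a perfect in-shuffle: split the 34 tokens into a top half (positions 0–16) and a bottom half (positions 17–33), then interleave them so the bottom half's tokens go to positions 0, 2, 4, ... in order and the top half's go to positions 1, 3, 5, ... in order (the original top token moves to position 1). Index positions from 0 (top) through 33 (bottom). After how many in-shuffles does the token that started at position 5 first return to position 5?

12

Follow position 5 under repeated in-shuffles:
5 → 11 → 23 → 12 → 25 → 16 → 33 → 32 → 30 → 26 → 18 → 2 → 5
It first returns after 12 in-shuffles.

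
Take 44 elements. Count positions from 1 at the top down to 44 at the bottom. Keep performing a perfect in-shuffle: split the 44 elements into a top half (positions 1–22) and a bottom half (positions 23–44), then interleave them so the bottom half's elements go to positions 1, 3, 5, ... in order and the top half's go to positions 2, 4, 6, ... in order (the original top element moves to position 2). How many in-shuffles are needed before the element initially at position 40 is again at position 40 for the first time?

6

Follow position 40 under repeated in-shuffles:
40 → 35 → 25 → 5 → 10 → 20 → 40
It first returns after 6 in-shuffles.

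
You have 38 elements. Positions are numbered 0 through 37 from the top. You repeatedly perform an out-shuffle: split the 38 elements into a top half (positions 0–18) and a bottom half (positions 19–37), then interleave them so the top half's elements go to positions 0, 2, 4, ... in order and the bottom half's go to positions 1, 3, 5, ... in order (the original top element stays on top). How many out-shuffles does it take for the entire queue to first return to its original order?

The out-shuffle permutes the 38 positions with cycle lengths [1, 1, 36].
Every element is home exactly when every cycle has completed a whole number of laps, i.e. after lcm(1, 36) = 36 out-shuffles.

36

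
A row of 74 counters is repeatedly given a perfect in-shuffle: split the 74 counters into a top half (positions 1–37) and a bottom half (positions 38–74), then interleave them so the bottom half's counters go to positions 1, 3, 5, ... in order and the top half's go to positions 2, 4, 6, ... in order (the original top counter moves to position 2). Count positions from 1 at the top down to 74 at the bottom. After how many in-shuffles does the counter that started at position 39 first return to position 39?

Follow position 39 under repeated in-shuffles:
39 → 3 → 6 → 12 → 24 → 48 → 21 → 42 → 9 → 18 → 36 → 72 → 69 → 63 → 51 → 27 → 54 → 33 → 66 → 57 → 39
It first returns after 20 in-shuffles.

20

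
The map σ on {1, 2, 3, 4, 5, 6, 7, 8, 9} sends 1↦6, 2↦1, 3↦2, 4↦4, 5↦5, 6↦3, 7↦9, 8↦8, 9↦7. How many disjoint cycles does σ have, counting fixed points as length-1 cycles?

5

Cycle decomposition: (1 6 3 2) (4) (5) (7 9) (8).
5 cycles.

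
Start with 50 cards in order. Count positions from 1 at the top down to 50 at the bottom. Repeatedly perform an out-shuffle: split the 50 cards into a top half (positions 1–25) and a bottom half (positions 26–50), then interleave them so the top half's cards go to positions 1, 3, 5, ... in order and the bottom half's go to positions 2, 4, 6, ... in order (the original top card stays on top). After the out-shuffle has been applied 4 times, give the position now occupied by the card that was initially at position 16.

45

Track the card's position through each out-shuffle:
16 → 31 → 12 → 23 → 45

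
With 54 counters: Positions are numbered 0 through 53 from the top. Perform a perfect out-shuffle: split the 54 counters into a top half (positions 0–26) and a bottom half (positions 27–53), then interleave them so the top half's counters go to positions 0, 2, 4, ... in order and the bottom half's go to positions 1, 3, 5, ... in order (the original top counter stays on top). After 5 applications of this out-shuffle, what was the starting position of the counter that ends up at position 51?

43

Work backwards from position 51, undoing one out-shuffle at a time:
51 ← 52 ← 26 ← 13 ← 33 ← 43
So the counter now at position 51 started at position 43.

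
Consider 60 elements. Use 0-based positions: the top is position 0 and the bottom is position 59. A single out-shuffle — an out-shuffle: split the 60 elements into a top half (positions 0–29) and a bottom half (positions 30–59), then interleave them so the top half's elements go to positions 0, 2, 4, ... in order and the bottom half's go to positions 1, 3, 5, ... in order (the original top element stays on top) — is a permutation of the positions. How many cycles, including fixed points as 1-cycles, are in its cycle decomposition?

Trace each unvisited position around until it returns:
(0) (1 2 4 8 16 32 ... len 58) (59)
3 cycles in total.

3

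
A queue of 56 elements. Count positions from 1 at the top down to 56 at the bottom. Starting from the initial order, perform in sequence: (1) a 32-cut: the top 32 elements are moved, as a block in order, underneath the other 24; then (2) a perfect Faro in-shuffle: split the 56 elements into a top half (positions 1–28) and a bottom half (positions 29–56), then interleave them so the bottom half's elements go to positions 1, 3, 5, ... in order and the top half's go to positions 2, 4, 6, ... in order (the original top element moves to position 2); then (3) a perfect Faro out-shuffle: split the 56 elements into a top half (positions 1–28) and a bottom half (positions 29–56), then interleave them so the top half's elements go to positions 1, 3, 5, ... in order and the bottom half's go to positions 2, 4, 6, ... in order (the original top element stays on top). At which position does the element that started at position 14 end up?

Track the element from position 14 forward through each operation:
  after op 1 (cut 32): 14 → 38
  after op 2 (in-shuffle): 38 → 19
  after op 3 (out-shuffle): 19 → 37

37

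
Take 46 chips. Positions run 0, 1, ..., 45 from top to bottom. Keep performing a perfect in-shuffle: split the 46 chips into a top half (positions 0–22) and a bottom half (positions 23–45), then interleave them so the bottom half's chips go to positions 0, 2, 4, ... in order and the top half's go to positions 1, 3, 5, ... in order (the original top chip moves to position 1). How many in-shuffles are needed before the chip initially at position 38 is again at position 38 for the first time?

23

Follow position 38 under repeated in-shuffles:
38 → 30 → 14 → 29 → 12 → 25 → 4 → 9 → ... → 38 (length 23)
It first returns after 23 in-shuffles.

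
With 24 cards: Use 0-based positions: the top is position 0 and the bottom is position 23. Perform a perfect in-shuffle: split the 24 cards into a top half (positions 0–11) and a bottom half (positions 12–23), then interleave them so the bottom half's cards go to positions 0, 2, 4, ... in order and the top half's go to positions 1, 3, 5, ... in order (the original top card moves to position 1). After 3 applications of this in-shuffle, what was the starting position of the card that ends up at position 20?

Work backwards from position 20, undoing one in-shuffle at a time:
20 ← 22 ← 23 ← 11
So the card now at position 20 started at position 11.

11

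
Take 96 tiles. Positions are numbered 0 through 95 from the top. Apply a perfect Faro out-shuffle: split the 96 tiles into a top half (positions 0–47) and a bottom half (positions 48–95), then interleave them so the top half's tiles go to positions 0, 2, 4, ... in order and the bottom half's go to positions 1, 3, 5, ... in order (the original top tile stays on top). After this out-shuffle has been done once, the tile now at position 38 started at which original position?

19

Work backwards from position 38, undoing one out-shuffle at a time:
38 ← 19
So the tile now at position 38 started at position 19.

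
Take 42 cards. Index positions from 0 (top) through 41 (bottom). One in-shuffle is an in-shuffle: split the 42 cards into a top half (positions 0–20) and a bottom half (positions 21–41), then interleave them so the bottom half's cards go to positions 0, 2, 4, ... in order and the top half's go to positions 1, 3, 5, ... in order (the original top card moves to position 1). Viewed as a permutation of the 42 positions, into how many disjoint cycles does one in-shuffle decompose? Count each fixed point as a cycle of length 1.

3

Trace each unvisited position around until it returns:
(0 1 3 7 15 31 ... len 14) (2 5 11 23 4 9 ... len 14) (6 13 27 12 25 8 ... len 14)
3 cycles in total.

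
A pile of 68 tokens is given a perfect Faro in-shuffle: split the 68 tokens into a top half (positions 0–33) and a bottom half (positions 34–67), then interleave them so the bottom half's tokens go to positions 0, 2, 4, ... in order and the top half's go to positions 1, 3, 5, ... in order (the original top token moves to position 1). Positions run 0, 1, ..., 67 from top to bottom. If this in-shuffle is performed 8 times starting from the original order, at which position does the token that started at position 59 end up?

41

Track the token's position through each in-shuffle:
59 → 50 → 32 → 65 → 62 → 56 → 44 → 20 → 41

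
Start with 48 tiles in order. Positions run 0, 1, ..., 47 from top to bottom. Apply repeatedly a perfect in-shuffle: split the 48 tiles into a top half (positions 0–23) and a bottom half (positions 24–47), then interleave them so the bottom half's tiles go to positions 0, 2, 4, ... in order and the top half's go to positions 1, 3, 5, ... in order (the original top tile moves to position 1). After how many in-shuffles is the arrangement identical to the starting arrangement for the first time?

The in-shuffle permutes the 48 positions with cycle lengths [3, 3, 21, 21].
Every tile is home exactly when every cycle has completed a whole number of laps, i.e. after lcm(3, 21) = 21 in-shuffles.

21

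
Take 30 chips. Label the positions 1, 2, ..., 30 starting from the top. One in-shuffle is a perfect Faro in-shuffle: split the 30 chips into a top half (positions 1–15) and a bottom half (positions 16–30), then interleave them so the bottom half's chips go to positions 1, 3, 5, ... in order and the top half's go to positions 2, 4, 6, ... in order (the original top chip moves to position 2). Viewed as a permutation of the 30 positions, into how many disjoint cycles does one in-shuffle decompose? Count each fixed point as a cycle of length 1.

6

Trace each unvisited position around until it returns:
(1 2 4 8 16) (3 6 12 24 17) (5 10 20 9 18) (7 14 28 25 19) (11 22 13 26 21) (15 30 29 27 23)
6 cycles in total.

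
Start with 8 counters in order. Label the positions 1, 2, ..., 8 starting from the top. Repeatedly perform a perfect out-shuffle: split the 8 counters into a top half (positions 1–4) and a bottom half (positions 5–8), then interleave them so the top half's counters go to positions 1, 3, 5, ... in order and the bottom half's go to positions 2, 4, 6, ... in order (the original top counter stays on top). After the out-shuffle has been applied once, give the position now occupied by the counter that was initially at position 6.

Track the counter's position through each out-shuffle:
6 → 4

4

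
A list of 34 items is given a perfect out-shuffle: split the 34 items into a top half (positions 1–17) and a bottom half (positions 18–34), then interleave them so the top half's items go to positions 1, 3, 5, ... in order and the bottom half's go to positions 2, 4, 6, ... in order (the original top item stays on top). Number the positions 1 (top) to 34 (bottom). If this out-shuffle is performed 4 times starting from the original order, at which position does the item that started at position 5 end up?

32

Track the item's position through each out-shuffle:
5 → 9 → 17 → 33 → 32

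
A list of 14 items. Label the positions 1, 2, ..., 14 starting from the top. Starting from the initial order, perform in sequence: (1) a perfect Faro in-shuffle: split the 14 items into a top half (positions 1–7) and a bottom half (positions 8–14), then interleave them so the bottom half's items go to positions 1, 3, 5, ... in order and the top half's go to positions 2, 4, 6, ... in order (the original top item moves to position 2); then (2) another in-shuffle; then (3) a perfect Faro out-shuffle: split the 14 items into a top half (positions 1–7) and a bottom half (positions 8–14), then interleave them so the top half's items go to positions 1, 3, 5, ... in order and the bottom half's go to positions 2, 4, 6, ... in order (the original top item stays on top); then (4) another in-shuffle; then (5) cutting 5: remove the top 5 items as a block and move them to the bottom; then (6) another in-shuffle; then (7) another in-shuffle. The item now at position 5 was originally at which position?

12

Undo the operations in reverse order, starting from position 5:
  undo op 7 (in-shuffle, from bottom half): 5 ← 10
  undo op 6 (in-shuffle, from top half): 10 ← 5
  undo op 5 (cut 5): 5 ← 10
  undo op 4 (in-shuffle, from top half): 10 ← 5
  undo op 3 (out-shuffle, from top half): 5 ← 3
  undo op 2 (in-shuffle, from bottom half): 3 ← 9
  undo op 1 (in-shuffle, from bottom half): 9 ← 12
So the item at position 5 came from original position 12.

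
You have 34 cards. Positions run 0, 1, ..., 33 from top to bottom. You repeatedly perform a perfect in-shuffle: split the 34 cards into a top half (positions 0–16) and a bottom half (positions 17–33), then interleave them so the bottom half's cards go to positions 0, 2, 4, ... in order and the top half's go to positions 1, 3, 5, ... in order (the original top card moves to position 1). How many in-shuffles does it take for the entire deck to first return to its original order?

The in-shuffle permutes the 34 positions with cycle lengths [3, 3, 4, 12, 12].
Every card is home exactly when every cycle has completed a whole number of laps, i.e. after lcm(3, 4, 12) = 12 in-shuffles.

12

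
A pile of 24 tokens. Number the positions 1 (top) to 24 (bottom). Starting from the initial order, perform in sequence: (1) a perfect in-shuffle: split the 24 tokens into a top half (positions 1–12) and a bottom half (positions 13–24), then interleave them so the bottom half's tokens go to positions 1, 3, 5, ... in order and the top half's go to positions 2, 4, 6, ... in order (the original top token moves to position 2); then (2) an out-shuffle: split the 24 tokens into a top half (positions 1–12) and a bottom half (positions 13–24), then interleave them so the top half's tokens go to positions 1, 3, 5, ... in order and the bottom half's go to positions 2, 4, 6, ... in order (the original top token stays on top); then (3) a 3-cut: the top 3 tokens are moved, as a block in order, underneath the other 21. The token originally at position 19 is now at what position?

23

Track the token from position 19 forward through each operation:
  after op 1 (in-shuffle): 19 → 13
  after op 2 (out-shuffle): 13 → 2
  after op 3 (cut 3): 2 → 23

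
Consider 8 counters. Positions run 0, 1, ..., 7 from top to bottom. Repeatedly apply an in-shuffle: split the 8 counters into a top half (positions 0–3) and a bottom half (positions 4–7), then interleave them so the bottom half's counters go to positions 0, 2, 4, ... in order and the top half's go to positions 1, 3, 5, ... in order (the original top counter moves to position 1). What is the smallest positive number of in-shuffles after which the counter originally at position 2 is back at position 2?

Follow position 2 under repeated in-shuffles:
2 → 5 → 2
It first returns after 2 in-shuffles.

2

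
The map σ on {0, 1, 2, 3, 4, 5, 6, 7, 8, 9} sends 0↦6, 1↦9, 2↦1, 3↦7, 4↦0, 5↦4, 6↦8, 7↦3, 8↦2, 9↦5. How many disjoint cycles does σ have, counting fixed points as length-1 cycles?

2

Cycle decomposition: (0 6 8 2 1 9 5 4) (3 7).
2 cycles.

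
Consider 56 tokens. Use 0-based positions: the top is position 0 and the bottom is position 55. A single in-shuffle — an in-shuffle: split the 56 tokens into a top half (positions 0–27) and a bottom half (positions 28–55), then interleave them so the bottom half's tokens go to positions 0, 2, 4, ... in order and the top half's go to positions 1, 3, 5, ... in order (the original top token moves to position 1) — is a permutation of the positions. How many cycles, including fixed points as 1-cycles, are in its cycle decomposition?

4

Trace each unvisited position around until it returns:
(0 1 3 7 15 31 ... len 18) (2 5 11 23 47 38 ... len 18) (4 9 19 39 22 45 ... len 18) (18 37)
4 cycles in total.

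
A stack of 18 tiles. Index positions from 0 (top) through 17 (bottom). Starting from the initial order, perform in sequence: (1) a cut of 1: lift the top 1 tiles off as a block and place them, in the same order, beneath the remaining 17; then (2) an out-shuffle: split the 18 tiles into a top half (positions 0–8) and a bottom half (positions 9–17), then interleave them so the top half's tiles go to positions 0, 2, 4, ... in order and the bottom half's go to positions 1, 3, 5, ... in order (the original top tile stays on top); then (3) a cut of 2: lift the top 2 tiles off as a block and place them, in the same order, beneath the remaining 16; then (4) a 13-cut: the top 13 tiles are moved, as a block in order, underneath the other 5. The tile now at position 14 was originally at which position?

15

Undo the operations in reverse order, starting from position 14:
  undo op 4 (cut 13): 14 ← 9
  undo op 3 (cut 2): 9 ← 11
  undo op 2 (out-shuffle, from bottom half): 11 ← 14
  undo op 1 (cut 1): 14 ← 15
So the tile at position 14 came from original position 15.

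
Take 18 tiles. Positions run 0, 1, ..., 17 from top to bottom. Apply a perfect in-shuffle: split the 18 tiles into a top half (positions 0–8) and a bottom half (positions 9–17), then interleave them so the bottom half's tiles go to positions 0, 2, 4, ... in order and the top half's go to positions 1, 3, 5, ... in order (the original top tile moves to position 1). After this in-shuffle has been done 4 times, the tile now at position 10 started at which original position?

Work backwards from position 10, undoing one in-shuffle at a time:
10 ← 14 ← 16 ← 17 ← 8
So the tile now at position 10 started at position 8.

8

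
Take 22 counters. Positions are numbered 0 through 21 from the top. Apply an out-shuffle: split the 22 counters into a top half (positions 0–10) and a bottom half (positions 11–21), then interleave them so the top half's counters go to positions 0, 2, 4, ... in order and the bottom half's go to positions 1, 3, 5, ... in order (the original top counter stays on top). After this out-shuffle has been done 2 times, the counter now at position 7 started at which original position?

7

Work backwards from position 7, undoing one out-shuffle at a time:
7 ← 14 ← 7
So the counter now at position 7 started at position 7.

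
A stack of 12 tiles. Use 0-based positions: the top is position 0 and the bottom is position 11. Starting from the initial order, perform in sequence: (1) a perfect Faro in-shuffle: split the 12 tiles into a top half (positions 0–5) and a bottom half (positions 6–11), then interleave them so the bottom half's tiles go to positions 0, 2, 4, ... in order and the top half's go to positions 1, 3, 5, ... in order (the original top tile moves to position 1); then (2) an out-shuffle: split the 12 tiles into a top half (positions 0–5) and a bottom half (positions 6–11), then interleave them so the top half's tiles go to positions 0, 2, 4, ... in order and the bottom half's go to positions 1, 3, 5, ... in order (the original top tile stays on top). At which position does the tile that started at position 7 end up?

4

Track the tile from position 7 forward through each operation:
  after op 1 (in-shuffle): 7 → 2
  after op 2 (out-shuffle): 2 → 4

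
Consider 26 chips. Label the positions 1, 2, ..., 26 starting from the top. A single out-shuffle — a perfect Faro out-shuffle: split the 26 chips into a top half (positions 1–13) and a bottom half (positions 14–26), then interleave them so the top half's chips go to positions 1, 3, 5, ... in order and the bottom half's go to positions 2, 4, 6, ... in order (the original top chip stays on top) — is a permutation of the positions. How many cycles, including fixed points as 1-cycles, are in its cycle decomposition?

4

Trace each unvisited position around until it returns:
(1) (2 3 5 9 17 8 ... len 20) (6 11 21 16) (26)
4 cycles in total.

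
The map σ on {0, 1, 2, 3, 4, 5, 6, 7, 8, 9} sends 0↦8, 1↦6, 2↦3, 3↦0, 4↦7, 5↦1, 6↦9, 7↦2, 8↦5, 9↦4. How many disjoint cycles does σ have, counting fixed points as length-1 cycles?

1

Cycle decomposition: (0 8 5 1 6 9 4 7 2 3).
1 cycle.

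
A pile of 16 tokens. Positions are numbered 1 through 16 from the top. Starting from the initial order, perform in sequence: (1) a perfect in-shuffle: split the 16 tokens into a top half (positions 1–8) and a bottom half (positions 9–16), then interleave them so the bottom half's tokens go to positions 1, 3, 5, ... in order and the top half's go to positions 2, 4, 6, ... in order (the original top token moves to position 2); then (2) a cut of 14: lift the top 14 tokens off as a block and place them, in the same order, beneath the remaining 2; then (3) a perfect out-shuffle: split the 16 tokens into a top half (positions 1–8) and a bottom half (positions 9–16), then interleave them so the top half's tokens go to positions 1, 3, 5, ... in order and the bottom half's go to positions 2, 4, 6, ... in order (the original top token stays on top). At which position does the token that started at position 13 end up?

6

Track the token from position 13 forward through each operation:
  after op 1 (in-shuffle): 13 → 9
  after op 2 (cut 14): 9 → 11
  after op 3 (out-shuffle): 11 → 6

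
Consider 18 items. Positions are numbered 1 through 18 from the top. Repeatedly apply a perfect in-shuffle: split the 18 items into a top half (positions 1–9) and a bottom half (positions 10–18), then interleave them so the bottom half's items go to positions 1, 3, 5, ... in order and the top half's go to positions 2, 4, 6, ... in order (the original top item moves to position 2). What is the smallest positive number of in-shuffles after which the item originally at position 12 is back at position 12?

Follow position 12 under repeated in-shuffles:
12 → 5 → 10 → 1 → 2 → 4 → 8 → 16 → 13 → 7 → 14 → 9 → 18 → 17 → 15 → 11 → 3 → 6 → 12
It first returns after 18 in-shuffles.

18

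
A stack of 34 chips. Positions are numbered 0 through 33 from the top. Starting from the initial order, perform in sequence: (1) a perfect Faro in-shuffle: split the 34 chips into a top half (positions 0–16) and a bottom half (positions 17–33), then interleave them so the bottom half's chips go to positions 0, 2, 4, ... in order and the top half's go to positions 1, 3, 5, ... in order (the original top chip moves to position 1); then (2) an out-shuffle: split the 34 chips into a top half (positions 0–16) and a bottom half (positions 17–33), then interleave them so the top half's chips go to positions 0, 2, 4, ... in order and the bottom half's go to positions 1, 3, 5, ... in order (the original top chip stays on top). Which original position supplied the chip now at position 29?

Undo the operations in reverse order, starting from position 29:
  undo op 2 (out-shuffle, from bottom half): 29 ← 31
  undo op 1 (in-shuffle, from top half): 31 ← 15
So the chip at position 29 came from original position 15.

15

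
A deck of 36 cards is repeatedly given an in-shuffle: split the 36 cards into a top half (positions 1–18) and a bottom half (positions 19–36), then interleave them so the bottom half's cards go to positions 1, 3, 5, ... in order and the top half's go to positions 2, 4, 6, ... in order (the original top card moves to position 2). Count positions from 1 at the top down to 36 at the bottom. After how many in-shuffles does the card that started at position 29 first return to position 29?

36

Follow position 29 under repeated in-shuffles:
29 → 21 → 5 → 10 → 20 → 3 → 6 → 12 → ... → 29 (length 36)
It first returns after 36 in-shuffles.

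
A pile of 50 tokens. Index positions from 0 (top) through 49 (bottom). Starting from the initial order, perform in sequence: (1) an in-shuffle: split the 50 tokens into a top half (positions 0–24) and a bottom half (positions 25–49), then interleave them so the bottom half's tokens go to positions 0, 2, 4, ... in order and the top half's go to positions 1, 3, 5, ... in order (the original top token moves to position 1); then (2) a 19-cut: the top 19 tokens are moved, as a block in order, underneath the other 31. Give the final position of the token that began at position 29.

39

Track the token from position 29 forward through each operation:
  after op 1 (in-shuffle): 29 → 8
  after op 2 (cut 19): 8 → 39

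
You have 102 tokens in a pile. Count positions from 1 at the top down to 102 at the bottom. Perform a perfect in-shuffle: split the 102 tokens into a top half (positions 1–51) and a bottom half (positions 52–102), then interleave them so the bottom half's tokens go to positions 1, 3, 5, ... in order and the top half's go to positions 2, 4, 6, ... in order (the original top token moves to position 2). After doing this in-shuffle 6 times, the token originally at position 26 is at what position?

16

Track the token's position through each in-shuffle:
26 → 52 → 1 → 2 → 4 → 8 → 16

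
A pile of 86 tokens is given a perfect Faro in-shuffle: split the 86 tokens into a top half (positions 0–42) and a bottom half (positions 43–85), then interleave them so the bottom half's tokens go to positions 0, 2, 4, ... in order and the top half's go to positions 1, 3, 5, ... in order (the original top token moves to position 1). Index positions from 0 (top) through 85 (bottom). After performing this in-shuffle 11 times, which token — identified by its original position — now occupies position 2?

Work backwards from position 2, undoing one in-shuffle at a time:
2 ← 44 ← 65 ← 32 ← 59 ← 29 ← 14 ← 50 ← 68 ← 77 ← 38 ← 62
So the token now at position 2 started at position 62.

62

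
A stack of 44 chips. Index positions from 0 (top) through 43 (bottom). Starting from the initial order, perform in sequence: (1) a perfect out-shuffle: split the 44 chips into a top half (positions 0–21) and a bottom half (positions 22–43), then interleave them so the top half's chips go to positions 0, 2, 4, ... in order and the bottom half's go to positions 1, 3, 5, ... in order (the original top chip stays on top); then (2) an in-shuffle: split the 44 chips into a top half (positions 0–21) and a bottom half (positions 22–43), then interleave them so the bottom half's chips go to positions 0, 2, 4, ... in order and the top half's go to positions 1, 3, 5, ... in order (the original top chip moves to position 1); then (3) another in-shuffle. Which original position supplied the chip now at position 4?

17

Undo the operations in reverse order, starting from position 4:
  undo op 3 (in-shuffle, from bottom half): 4 ← 24
  undo op 2 (in-shuffle, from bottom half): 24 ← 34
  undo op 1 (out-shuffle, from top half): 34 ← 17
So the chip at position 4 came from original position 17.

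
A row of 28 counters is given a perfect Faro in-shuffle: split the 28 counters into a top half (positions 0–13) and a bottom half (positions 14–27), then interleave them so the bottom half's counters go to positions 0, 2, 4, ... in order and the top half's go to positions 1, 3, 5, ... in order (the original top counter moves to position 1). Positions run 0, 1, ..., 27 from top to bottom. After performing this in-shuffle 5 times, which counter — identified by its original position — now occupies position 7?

Work backwards from position 7, undoing one in-shuffle at a time:
7 ← 3 ← 1 ← 0 ← 14 ← 21
So the counter now at position 7 started at position 21.

21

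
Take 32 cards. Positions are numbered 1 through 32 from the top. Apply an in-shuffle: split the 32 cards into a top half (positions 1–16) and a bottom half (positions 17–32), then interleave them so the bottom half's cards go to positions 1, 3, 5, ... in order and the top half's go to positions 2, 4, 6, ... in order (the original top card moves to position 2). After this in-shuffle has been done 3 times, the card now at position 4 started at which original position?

17

Work backwards from position 4, undoing one in-shuffle at a time:
4 ← 2 ← 1 ← 17
So the card now at position 4 started at position 17.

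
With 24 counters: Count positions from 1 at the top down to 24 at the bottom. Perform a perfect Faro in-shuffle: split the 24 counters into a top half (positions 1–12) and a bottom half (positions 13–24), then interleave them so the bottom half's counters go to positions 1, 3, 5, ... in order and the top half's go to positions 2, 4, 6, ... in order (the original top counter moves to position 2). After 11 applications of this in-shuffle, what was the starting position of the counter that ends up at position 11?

Work backwards from position 11, undoing one in-shuffle at a time:
11 ← 18 ← 9 ← 17 ← 21 ← 23 ← 24 ← 12 ← 6 ← 3 ← 14 ← 7
So the counter now at position 11 started at position 7.

7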